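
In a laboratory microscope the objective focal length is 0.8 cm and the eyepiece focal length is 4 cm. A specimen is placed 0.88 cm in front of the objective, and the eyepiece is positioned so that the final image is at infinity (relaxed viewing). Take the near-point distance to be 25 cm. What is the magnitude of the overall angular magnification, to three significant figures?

62.5

Objective: 1/d_i = 1/f_obj - 1/d_o = 1/0.8 - 1/0.88 = 0.11364 cm^-1, so d_i = 8.800 cm.
m_obj = -d_i/d_o = -8.800/0.88 = -10.000.
Eyepiece angular magnification (image at infinity): M_eye = D/f_e = 25/4 = 6.250.
Overall M = m_obj x M_eye = (-10.000)(6.250) = -62.50.
|M| = 62.50.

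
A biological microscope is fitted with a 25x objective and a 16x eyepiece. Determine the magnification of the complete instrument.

The overall magnification of a compound microscope is the product of the objective and eyepiece magnifications:
M = M_obj x M_eye = 25 x 16 = 400.

400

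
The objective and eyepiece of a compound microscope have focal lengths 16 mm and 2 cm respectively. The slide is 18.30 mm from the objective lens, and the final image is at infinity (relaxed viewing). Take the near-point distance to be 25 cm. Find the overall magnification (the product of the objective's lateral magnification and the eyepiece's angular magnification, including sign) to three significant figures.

Convert to cm: f_obj = 16 mm = 1.6 cm; d_o = 18.30 mm = 1.83 cm.
Objective: 1/d_i = 1/f_obj - 1/d_o = 1/1.6 - 1/1.83 = 0.07855 cm^-1, so d_i = 12.730 cm.
m_obj = -d_i/d_o = -12.730/1.83 = -6.957.
Eyepiece angular magnification (image at infinity): M_eye = D/f_e = 25/2 = 12.500.
Overall M = m_obj x M_eye = (-6.957)(12.500) = -86.96.

-87.0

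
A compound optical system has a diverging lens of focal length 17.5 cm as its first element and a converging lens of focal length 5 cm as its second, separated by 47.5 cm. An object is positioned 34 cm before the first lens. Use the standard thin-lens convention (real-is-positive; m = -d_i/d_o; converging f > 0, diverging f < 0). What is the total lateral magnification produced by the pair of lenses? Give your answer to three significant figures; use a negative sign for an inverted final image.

-0.0314

Applying the thin-lens equation to the first lens, 1/(-17.5) = 1/34 + 1/d_i1, which gives d_i1 = -11.553 cm.
Its lateral magnification is m_1 = -d_i1/d_o1 = -(-11.553)/34 = 0.3398.
With d_i1 < 0 the first image is virtual and lies on the object side; the object distance for lens 2 is d_o2 = 47.5 - (-11.553) = 59.053 cm.
Applying the thin-lens equation again with f_2 = 5 cm and d_o2 = 59.053 cm gives d_i2 = 5.463 cm.
m_2 = -(5.463)/(59.053) = -0.0925.
Overall magnification: m = m_1 m_2 = -0.0314.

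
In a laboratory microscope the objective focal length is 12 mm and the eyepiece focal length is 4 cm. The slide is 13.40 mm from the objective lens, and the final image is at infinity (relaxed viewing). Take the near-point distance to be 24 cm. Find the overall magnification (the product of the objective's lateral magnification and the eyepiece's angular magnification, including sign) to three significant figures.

Convert to cm: f_obj = 12 mm = 1.2 cm; d_o = 13.40 mm = 1.34 cm.
Objective: 1/d_i = 1/f_obj - 1/d_o = 1/1.2 - 1/1.34 = 0.08706 cm^-1, so d_i = 11.486 cm.
m_obj = -d_i/d_o = -11.486/1.34 = -8.571.
Eyepiece angular magnification (image at infinity): M_eye = D/f_e = 24/4 = 6.000.
Overall M = m_obj x M_eye = (-8.571)(6.000) = -51.43.

-51.4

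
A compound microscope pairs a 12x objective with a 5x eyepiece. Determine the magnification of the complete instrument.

The overall magnification of a compound microscope is the product of the objective and eyepiece magnifications:
M = M_obj x M_eye = 12 x 5 = 60.

60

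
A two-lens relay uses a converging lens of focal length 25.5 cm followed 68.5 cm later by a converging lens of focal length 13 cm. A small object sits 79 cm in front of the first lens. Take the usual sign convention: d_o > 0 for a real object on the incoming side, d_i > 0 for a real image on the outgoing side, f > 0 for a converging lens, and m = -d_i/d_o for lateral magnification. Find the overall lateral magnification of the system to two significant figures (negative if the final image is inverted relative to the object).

0.35

Applying the thin-lens equation to the first lens, 1/25.5 = 1/79 + 1/d_i1, which gives d_i1 = 37.654 cm.
Its lateral magnification is m_1 = -d_i1/d_o1 = -(37.654)/79 = -0.4766.
Object distance for lens 2: d_o2 = 68.5 - 37.654 = 30.846 cm.
Applying the thin-lens equation again with f_2 = 13 cm and d_o2 = 30.846 cm gives d_i2 = 22.470 cm.
m_2 = -(22.470)/(30.846) = -0.7285.
The system's lateral magnification is m_1 m_2 = (-0.4766)(-0.7285) = 0.3472.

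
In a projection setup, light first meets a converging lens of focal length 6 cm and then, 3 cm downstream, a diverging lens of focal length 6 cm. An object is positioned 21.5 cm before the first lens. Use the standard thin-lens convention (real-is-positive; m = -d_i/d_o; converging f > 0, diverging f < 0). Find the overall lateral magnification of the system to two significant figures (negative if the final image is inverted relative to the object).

Lens 1: 1/d_i1 = 1/f_1 - 1/d_o1 = 1/6 - 1/21.5 = 0.12016 cm^-1, so d_i1 = 8.323 cm.
m_1 = -(8.323)/21.5 = -0.3871.
This image would form 8.323 cm past lens 1, i.e. 5.323 cm beyond lens 2, so it is a virtual object for lens 2: d_o2 = 3 - 8.323 = -5.323 cm.
Lens 2: 1/d_i2 = 1/f_2 - 1/d_o2 = 1/(-6) - 1/(-5.323) = 0.02121 cm^-1, so d_i2 = 47.143 cm.
m_2 = -(47.143)/(-5.323) = 8.8571.
The system's lateral magnification is m_1 m_2 = (-0.3871)(8.8571) = -3.4286.

-3.4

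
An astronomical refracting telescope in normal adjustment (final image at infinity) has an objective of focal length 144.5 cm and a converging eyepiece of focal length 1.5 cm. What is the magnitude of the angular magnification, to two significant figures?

|M| = f_obj/|f_eye| = 144.5/1.5 = 96.333.

96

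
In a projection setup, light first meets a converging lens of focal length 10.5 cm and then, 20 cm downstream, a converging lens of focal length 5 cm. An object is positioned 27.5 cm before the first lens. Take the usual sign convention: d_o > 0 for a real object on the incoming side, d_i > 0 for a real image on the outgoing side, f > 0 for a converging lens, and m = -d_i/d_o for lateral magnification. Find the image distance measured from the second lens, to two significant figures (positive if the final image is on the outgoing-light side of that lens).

Lens 1: 1/d_i1 = 1/f_1 - 1/d_o1 = 1/10.5 - 1/27.5 = 0.05887 cm^-1, so d_i1 = 16.985 cm.
That image sits 3.015 cm in front of the second lens, so d_o2 = 3.015 cm.
Lens 2: 1/d_i2 = 1/f_2 - 1/d_o2 = 1/5 - 1/(3.015) = -0.13171 cm^-1, so d_i2 = -7.593 cm.

-7.6 cm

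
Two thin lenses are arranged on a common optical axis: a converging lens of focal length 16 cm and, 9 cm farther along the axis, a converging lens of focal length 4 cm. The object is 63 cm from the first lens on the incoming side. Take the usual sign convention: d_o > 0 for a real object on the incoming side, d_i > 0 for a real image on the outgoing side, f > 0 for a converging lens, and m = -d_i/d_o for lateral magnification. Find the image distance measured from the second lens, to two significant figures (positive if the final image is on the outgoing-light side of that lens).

Applying the thin-lens equation to the first lens, 1/16 = 1/63 + 1/d_i1, which gives d_i1 = 21.447 cm.
This image would form 21.447 cm past lens 1, i.e. 12.447 cm beyond lens 2, so it is a virtual object for lens 2: d_o2 = 9 - 21.447 = -12.447 cm.
Applying the thin-lens equation again with f_2 = 4 cm and d_o2 = -12.447 cm gives d_i2 = 3.027 cm.

3.0 cm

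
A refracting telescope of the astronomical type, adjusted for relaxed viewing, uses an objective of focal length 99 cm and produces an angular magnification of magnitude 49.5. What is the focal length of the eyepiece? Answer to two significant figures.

|M| = f_obj/f_eye, so f_eye = f_obj/|M| = 99/49.5 = 2.000 cm.

2.0 cm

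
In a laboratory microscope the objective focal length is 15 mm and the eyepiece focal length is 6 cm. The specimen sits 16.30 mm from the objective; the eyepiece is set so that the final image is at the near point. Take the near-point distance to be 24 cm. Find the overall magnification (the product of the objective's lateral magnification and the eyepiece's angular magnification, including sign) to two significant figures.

-58

Convert to cm: f_obj = 15 mm = 1.5 cm; d_o = 16.30 mm = 1.63 cm.
Objective: 1/d_i = 1/f_obj - 1/d_o = 1/1.5 - 1/1.63 = 0.05317 cm^-1, so d_i = 18.808 cm.
m_obj = -d_i/d_o = -18.808/1.63 = -11.538.
Eyepiece angular magnification (image at near point): M_eye = 1 + D/f_e = 1 + 24/6 = 5.000.
Overall M = m_obj x M_eye = (-11.538)(5.000) = -57.69.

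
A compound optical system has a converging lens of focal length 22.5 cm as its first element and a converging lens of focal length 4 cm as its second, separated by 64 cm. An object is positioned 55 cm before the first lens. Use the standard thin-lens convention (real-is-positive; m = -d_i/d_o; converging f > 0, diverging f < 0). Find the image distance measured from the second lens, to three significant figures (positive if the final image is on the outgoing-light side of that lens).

4.73 cm

Lens 1: 1/d_i1 = 1/f_1 - 1/d_o1 = 1/22.5 - 1/55 = 0.02626 cm^-1, so d_i1 = 38.077 cm.
That image sits 25.923 cm in front of the second lens, so d_o2 = 25.923 cm.
Lens 2: 1/d_i2 = 1/f_2 - 1/d_o2 = 1/4 - 1/(25.923) = 0.21142 cm^-1, so d_i2 = 4.730 cm.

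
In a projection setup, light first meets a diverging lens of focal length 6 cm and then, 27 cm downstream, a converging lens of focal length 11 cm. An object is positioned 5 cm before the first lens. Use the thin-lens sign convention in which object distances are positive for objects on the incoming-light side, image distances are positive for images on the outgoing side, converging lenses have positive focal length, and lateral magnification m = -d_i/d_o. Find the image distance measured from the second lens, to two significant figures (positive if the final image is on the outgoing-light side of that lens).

First lens: d_i1 = 1/(1/(-6) - 1/5) = -2.727 cm.
The intermediate image is virtual, 2.727 cm to the left of lens 1, so d_o2 = L - d_i1 = 27 - (-2.727) = 29.727 cm.
Second lens: d_i2 = 1/(1/11 - 1/(29.727)) = 17.461 cm.

17 cm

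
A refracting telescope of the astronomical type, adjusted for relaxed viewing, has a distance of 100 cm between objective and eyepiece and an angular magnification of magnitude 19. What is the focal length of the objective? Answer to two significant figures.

In normal adjustment the tube length equals f_obj + f_eye and |M| = f_obj/f_eye.
So f_obj = 19 f_eye and 19 f_eye + f_eye = 100 cm, giving f_eye = 100/20 = 5.000 cm and f_obj = 95.000 cm.

95 cm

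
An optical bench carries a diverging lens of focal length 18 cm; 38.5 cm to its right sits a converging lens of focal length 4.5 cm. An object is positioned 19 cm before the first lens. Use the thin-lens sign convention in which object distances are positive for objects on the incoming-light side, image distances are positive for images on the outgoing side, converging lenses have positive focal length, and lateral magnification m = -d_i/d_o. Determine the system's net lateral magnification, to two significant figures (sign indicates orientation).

-0.051

Lens 1: 1/d_i1 = 1/f_1 - 1/d_o1 = 1/(-18) - 1/19 = -0.10819 cm^-1, so d_i1 = -9.243 cm.
m_1 = -(-9.243)/19 = 0.4865.
The intermediate image is virtual, 9.243 cm to the left of lens 1, so d_o2 = L - d_i1 = 38.5 - (-9.243) = 47.743 cm.
Lens 2: 1/d_i2 = 1/f_2 - 1/d_o2 = 1/4.5 - 1/(47.743) = 0.20128 cm^-1, so d_i2 = 4.968 cm.
m_2 = -(4.968)/(47.743) = -0.1041.
Total m = m_1 x m_2 = (0.4865)(-0.1041) = -0.0506.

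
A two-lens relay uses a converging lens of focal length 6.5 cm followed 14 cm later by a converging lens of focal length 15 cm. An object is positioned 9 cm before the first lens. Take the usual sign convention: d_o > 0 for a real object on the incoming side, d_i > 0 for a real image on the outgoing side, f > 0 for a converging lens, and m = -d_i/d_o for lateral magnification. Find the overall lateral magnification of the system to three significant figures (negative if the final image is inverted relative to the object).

First lens: d_i1 = 1/(1/6.5 - 1/9) = 23.400 cm.
m_1 = -(23.400)/9 = -2.6000.
This image would form 23.400 cm past lens 1, i.e. 9.400 cm beyond lens 2, so it is a virtual object for lens 2: d_o2 = 14 - 23.400 = -9.400 cm.
Second lens: d_i2 = 1/(1/15 - 1/(-9.400)) = 5.779 cm.
m_2 = -(5.779)/(-9.400) = 0.6148.
The system's lateral magnification is m_1 m_2 = (-2.6000)(0.6148) = -1.5984.

-1.60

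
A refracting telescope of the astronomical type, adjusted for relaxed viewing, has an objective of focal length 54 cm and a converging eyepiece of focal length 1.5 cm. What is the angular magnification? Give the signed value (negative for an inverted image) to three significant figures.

-36.0

M = -f_obj/f_eye = -54/(1.5) = -36.000.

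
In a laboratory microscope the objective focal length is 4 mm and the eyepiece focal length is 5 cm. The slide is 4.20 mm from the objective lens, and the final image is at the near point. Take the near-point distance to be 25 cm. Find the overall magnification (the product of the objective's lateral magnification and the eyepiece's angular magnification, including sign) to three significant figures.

Convert to cm: f_obj = 4 mm = 0.4 cm; d_o = 4.20 mm = 0.42 cm.
Objective: 1/d_i = 1/f_obj - 1/d_o = 1/0.4 - 1/0.42 = 0.11905 cm^-1, so d_i = 8.400 cm.
m_obj = -d_i/d_o = -8.400/0.42 = -20.000.
Eyepiece angular magnification (image at near point): M_eye = 1 + D/f_e = 1 + 25/5 = 6.000.
Overall M = m_obj x M_eye = (-20.000)(6.000) = -120.00.

-120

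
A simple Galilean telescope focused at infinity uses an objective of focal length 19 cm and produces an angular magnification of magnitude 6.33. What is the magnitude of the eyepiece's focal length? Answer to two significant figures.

3.0 cm

|M| = f_obj/|f_eye|, so |f_eye| = f_obj/|M| = 19/6.33 = 3.002 cm.
(The eyepiece is diverging, so its signed focal length is -3.002 cm.)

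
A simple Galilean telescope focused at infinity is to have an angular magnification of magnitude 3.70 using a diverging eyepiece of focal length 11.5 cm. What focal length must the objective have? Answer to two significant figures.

43 cm

|M| = f_obj/|f_eye|, so f_obj = |M| x |f_eye| = 3.7 x 11.5 = 42.550 cm.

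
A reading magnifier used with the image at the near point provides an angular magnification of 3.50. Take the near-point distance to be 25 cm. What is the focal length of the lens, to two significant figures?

For the image at the near point, M = 1 + D/f.
f = D/(M - 1) = 25/(3.5 - 1) = 10.000 cm.

10 cm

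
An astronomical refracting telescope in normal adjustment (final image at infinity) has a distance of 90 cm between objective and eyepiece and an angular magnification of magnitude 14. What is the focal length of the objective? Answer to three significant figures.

84.0 cm

In normal adjustment the tube length equals f_obj + f_eye and |M| = f_obj/f_eye.
So f_obj = 14 f_eye and 14 f_eye + f_eye = 90 cm, giving f_eye = 90/15 = 6.000 cm and f_obj = 84.000 cm.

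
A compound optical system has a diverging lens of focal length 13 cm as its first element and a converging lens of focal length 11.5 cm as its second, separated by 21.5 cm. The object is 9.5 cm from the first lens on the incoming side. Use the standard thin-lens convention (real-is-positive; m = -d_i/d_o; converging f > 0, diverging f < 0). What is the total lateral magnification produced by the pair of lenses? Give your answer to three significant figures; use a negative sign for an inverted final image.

-0.429

Applying the thin-lens equation to the first lens, 1/(-13) = 1/9.5 + 1/d_i1, which gives d_i1 = -5.489 cm.
Its lateral magnification is m_1 = -d_i1/d_o1 = -(-5.489)/9.5 = 0.5778.
The intermediate image is virtual, 5.489 cm to the left of lens 1, so d_o2 = L - d_i1 = 21.5 - (-5.489) = 26.989 cm.
Applying the thin-lens equation again with f_2 = 11.5 cm and d_o2 = 26.989 cm gives d_i2 = 20.038 cm.
m_2 = -(20.038)/(26.989) = -0.7425.
The system's lateral magnification is m_1 m_2 = (0.5778)(-0.7425) = -0.4290.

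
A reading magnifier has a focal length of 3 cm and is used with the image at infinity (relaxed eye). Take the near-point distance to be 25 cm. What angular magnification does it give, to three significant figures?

8.33

M = D/f = 25/3 = 8.333.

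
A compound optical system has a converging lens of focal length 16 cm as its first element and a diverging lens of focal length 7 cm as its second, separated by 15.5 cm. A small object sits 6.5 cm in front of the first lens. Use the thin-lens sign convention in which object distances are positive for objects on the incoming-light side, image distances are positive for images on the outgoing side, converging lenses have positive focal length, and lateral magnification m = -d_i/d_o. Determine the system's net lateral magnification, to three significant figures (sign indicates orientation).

0.352

Lens 1: 1/d_i1 = 1/f_1 - 1/d_o1 = 1/16 - 1/6.5 = -0.09135 cm^-1, so d_i1 = -10.947 cm.
m_1 = -(-10.947)/6.5 = 1.6842.
The intermediate image is virtual, 10.947 cm to the left of lens 1, so d_o2 = L - d_i1 = 15.5 - (-10.947) = 26.447 cm.
Lens 2: 1/d_i2 = 1/f_2 - 1/d_o2 = 1/(-7) - 1/(26.447) = -0.18067 cm^-1, so d_i2 = -5.535 cm.
m_2 = -(-5.535)/(26.447) = 0.2093.
The system's lateral magnification is m_1 m_2 = (1.6842)(0.2093) = 0.3525.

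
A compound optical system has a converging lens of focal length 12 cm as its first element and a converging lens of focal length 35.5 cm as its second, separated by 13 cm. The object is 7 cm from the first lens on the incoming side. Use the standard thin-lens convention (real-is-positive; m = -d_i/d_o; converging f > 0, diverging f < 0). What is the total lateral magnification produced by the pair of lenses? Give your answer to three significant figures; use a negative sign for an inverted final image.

14.9

Lens 1: 1/d_i1 = 1/f_1 - 1/d_o1 = 1/12 - 1/7 = -0.05952 cm^-1, so d_i1 = -16.800 cm.
m_1 = -(-16.800)/7 = 2.4000.
With d_i1 < 0 the first image is virtual and lies on the object side; the object distance for lens 2 is d_o2 = 13 - (-16.800) = 29.800 cm.
Lens 2: 1/d_i2 = 1/f_2 - 1/d_o2 = 1/35.5 - 1/(29.800) = -0.00539 cm^-1, so d_i2 = -185.596 cm.
m_2 = -(-185.596)/(29.800) = 6.2281.
Total m = m_1 x m_2 = (2.4000)(6.2281) = 14.9474.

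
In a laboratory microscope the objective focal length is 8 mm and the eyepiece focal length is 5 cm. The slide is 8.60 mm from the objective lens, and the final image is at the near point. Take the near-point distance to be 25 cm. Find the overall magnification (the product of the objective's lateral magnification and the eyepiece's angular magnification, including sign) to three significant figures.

-80.0

Convert to cm: f_obj = 8 mm = 0.8 cm; d_o = 8.60 mm = 0.86 cm.
Objective: 1/d_i = 1/f_obj - 1/d_o = 1/0.8 - 1/0.86 = 0.08721 cm^-1, so d_i = 11.467 cm.
m_obj = -d_i/d_o = -11.467/0.86 = -13.333.
Eyepiece angular magnification (image at near point): M_eye = 1 + D/f_e = 1 + 25/5 = 6.000.
Overall M = m_obj x M_eye = (-13.333)(6.000) = -80.00.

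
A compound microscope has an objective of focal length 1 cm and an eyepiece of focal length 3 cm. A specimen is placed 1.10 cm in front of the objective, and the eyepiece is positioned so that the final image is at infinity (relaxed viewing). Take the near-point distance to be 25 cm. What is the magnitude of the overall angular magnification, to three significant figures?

83.3

Objective: 1/d_i = 1/f_obj - 1/d_o = 1/1 - 1/1.10 = 0.09091 cm^-1, so d_i = 11.000 cm.
m_obj = -d_i/d_o = -11.000/1.10 = -10.000.
Eyepiece angular magnification (image at infinity): M_eye = D/f_e = 25/3 = 8.333.
Overall M = m_obj x M_eye = (-10.000)(8.333) = -83.33.
|M| = 83.33.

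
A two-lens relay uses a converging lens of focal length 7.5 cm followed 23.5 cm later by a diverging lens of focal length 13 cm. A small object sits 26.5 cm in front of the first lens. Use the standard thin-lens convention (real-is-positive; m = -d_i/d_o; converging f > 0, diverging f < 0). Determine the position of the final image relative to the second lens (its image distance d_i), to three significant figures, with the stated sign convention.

First lens: d_i1 = 1/(1/7.5 - 1/26.5) = 10.461 cm.
That image sits 13.039 cm in front of the second lens, so d_o2 = 13.039 cm.
Second lens: d_i2 = 1/(1/(-13) - 1/(13.039)) = -6.510 cm.

-6.51 cm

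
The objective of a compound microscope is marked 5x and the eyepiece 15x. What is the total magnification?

The overall magnification of a compound microscope is the product of the objective and eyepiece magnifications:
M = M_obj x M_eye = 5 x 15 = 75.

75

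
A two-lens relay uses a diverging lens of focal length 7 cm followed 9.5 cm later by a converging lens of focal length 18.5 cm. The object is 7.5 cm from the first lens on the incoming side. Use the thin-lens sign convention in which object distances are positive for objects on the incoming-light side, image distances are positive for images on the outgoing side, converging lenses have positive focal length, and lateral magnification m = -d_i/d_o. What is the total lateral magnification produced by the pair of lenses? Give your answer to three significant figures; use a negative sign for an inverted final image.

Lens 1: 1/d_i1 = 1/f_1 - 1/d_o1 = 1/(-7) - 1/7.5 = -0.27619 cm^-1, so d_i1 = -3.621 cm.
m_1 = -(-3.621)/7.5 = 0.4828.
The intermediate image is virtual, 3.621 cm to the left of lens 1, so d_o2 = L - d_i1 = 9.5 - (-3.621) = 13.121 cm.
Lens 2: 1/d_i2 = 1/f_2 - 1/d_o2 = 1/18.5 - 1/(13.121) = -0.02216 cm^-1, so d_i2 = -45.123 cm.
m_2 = -(-45.123)/(13.121) = 3.4391.
The system's lateral magnification is m_1 m_2 = (0.4828)(3.4391) = 1.6603.

1.66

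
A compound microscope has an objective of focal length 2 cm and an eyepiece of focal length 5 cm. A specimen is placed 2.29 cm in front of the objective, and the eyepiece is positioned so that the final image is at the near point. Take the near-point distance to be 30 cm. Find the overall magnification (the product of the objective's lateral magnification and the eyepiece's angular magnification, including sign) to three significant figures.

-48.3

Objective: 1/d_i = 1/f_obj - 1/d_o = 1/2 - 1/2.29 = 0.06332 cm^-1, so d_i = 15.793 cm.
m_obj = -d_i/d_o = -15.793/2.29 = -6.897.
Eyepiece angular magnification (image at near point): M_eye = 1 + D/f_e = 1 + 30/5 = 7.000.
Overall M = m_obj x M_eye = (-6.897)(7.000) = -48.28.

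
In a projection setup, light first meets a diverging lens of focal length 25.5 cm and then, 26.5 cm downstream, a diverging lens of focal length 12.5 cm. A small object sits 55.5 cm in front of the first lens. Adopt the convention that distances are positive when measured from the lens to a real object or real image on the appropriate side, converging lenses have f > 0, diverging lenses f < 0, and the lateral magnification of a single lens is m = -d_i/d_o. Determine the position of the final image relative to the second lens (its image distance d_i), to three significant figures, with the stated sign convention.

-9.73 cm

Applying the thin-lens equation to the first lens, 1/(-25.5) = 1/55.5 + 1/d_i1, which gives d_i1 = -17.472 cm.
With d_i1 < 0 the first image is virtual and lies on the object side; the object distance for lens 2 is d_o2 = 26.5 - (-17.472) = 43.972 cm.
Applying the thin-lens equation again with f_2 = -12.5 cm and d_o2 = 43.972 cm gives d_i2 = -9.733 cm.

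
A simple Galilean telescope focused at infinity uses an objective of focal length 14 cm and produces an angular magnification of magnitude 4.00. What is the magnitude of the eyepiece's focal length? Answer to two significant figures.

3.5 cm

|M| = f_obj/|f_eye|, so |f_eye| = f_obj/|M| = 14/4.0 = 3.500 cm.
(The eyepiece is diverging, so its signed focal length is -3.500 cm.)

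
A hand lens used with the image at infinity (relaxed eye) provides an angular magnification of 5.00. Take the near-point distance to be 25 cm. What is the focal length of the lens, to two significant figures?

5.0 cm

For the image at infinity, M = D/f.
f = D/M = 25/5.0 = 5.000 cm.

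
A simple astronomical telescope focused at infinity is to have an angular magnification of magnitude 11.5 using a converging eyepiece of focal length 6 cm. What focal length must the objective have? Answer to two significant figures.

|M| = f_obj/|f_eye|, so f_obj = |M| x |f_eye| = 11.5 x 6 = 69.000 cm.

69 cm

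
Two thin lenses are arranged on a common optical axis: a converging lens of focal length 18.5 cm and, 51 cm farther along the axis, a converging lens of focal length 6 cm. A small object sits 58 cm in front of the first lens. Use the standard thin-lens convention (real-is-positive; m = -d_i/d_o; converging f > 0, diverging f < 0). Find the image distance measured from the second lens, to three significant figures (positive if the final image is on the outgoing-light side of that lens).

8.02 cm

First lens: d_i1 = 1/(1/18.5 - 1/58) = 27.165 cm.
The intermediate image is 27.165 cm to the right of lens 1, so d_o2 = L - d_i1 = 51 - 27.165 = 23.835 cm.
Second lens: d_i2 = 1/(1/6 - 1/(23.835)) = 8.018 cm.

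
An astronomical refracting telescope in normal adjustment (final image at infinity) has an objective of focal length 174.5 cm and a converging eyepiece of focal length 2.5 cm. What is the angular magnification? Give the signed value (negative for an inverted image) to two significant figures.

M = -f_obj/f_eye = -174.5/(2.5) = -69.800.

-70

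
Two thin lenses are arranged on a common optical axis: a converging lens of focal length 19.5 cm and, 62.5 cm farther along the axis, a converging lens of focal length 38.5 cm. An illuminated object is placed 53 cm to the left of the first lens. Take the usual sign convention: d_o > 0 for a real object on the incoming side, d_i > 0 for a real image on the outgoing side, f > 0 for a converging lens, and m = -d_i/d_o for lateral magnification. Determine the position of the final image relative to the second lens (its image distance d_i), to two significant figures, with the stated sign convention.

-180 cm

First lens: d_i1 = 1/(1/19.5 - 1/53) = 30.851 cm.
That image sits 31.649 cm in front of the second lens, so d_o2 = 31.649 cm.
Second lens: d_i2 = 1/(1/38.5 - 1/(31.649)) = -177.863 cm.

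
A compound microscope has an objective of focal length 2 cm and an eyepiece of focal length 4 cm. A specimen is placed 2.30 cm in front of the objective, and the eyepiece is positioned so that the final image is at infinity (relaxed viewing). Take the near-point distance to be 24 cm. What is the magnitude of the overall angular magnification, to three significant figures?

Objective: 1/d_i = 1/f_obj - 1/d_o = 1/2 - 1/2.30 = 0.06522 cm^-1, so d_i = 15.333 cm.
m_obj = -d_i/d_o = -15.333/2.30 = -6.667.
Eyepiece angular magnification (image at infinity): M_eye = D/f_e = 24/4 = 6.000.
Overall M = m_obj x M_eye = (-6.667)(6.000) = -40.00.
|M| = 40.00.

40.0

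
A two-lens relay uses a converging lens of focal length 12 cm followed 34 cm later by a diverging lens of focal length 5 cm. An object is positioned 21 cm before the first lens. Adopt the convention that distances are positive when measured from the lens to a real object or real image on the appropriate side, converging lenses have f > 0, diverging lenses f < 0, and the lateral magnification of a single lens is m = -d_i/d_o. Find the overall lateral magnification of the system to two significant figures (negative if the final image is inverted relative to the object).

-0.61

Lens 1: 1/d_i1 = 1/f_1 - 1/d_o1 = 1/12 - 1/21 = 0.03571 cm^-1, so d_i1 = 28.000 cm.
m_1 = -(28.000)/21 = -1.3333.
Object distance for lens 2: d_o2 = 34 - 28.000 = 6.000 cm.
Lens 2: 1/d_i2 = 1/f_2 - 1/d_o2 = 1/(-5) - 1/(6.000) = -0.36667 cm^-1, so d_i2 = -2.727 cm.
m_2 = -(-2.727)/(6.000) = 0.4545.
Total m = m_1 x m_2 = (-1.3333)(0.4545) = -0.6061.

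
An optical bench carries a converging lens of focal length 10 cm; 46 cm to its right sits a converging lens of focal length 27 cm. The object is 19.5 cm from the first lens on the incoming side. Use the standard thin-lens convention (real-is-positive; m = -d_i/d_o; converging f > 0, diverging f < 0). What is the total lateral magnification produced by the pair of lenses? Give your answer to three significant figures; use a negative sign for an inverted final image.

Applying the thin-lens equation to the first lens, 1/10 = 1/19.5 + 1/d_i1, which gives d_i1 = 20.526 cm.
Its lateral magnification is m_1 = -d_i1/d_o1 = -(20.526)/19.5 = -1.0526.
That image sits 25.474 cm in front of the second lens, so d_o2 = 25.474 cm.
Applying the thin-lens equation again with f_2 = 27 cm and d_o2 = 25.474 cm gives d_i2 = -450.621 cm.
m_2 = -(-450.621)/(25.474) = 17.6897.
Total m = m_1 x m_2 = (-1.0526)(17.6897) = -18.6207.

-18.6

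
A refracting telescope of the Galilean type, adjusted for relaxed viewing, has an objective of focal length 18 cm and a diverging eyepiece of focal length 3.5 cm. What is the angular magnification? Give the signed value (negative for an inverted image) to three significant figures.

5.14

M = -f_obj/f_eye = -18/(-3.5) = 5.143.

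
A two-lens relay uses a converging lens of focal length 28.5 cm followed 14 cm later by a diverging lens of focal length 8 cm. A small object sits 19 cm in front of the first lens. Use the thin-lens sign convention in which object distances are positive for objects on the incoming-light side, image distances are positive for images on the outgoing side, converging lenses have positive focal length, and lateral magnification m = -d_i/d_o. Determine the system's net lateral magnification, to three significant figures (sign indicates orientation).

0.304

Applying the thin-lens equation to the first lens, 1/28.5 = 1/19 + 1/d_i1, which gives d_i1 = -57.000 cm.
Its lateral magnification is m_1 = -d_i1/d_o1 = -(-57.000)/19 = 3.0000.
With d_i1 < 0 the first image is virtual and lies on the object side; the object distance for lens 2 is d_o2 = 14 - (-57.000) = 71.000 cm.
Applying the thin-lens equation again with f_2 = -8 cm and d_o2 = 71.000 cm gives d_i2 = -7.190 cm.
m_2 = -(-7.190)/(71.000) = 0.1013.
Total m = m_1 x m_2 = (3.0000)(0.1013) = 0.3038.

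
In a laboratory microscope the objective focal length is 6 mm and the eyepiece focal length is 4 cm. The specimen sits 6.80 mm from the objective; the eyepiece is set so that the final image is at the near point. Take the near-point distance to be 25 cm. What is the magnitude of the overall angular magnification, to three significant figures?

54.4

Convert to cm: f_obj = 6 mm = 0.6 cm; d_o = 6.80 mm = 0.68 cm.
Objective: 1/d_i = 1/f_obj - 1/d_o = 1/0.6 - 1/0.68 = 0.19608 cm^-1, so d_i = 5.100 cm.
m_obj = -d_i/d_o = -5.100/0.68 = -7.500.
Eyepiece angular magnification (image at near point): M_eye = 1 + D/f_e = 1 + 25/4 = 7.250.
Overall M = m_obj x M_eye = (-7.500)(7.250) = -54.37.
|M| = 54.37.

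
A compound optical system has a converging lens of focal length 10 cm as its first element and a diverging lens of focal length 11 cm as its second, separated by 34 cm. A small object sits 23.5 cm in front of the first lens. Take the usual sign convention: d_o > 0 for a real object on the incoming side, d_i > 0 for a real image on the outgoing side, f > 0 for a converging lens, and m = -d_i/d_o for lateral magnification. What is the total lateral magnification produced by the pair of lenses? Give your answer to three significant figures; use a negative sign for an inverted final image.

-0.295

Applying the thin-lens equation to the first lens, 1/10 = 1/23.5 + 1/d_i1, which gives d_i1 = 17.407 cm.
Its lateral magnification is m_1 = -d_i1/d_o1 = -(17.407)/23.5 = -0.7407.
That image sits 16.593 cm in front of the second lens, so d_o2 = 16.593 cm.
Applying the thin-lens equation again with f_2 = -11 cm and d_o2 = 16.593 cm gives d_i2 = -6.615 cm.
m_2 = -(-6.615)/(16.593) = 0.3987.
The system's lateral magnification is m_1 m_2 = (-0.7407)(0.3987) = -0.2953.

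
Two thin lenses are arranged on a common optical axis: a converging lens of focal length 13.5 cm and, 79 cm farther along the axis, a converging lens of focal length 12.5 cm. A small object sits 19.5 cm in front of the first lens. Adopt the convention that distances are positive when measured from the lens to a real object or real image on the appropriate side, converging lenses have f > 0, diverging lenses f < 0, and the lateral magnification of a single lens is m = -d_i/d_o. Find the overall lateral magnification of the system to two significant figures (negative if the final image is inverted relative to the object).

Lens 1: 1/d_i1 = 1/f_1 - 1/d_o1 = 1/13.5 - 1/19.5 = 0.02279 cm^-1, so d_i1 = 43.875 cm.
m_1 = -(43.875)/19.5 = -2.2500.
The intermediate image is 43.875 cm to the right of lens 1, so d_o2 = L - d_i1 = 79 - 43.875 = 35.125 cm.
Lens 2: 1/d_i2 = 1/f_2 - 1/d_o2 = 1/12.5 - 1/(35.125) = 0.05153 cm^-1, so d_i2 = 19.406 cm.
m_2 = -(19.406)/(35.125) = -0.5525.
Overall magnification: m = m_1 m_2 = 1.2431.

1.2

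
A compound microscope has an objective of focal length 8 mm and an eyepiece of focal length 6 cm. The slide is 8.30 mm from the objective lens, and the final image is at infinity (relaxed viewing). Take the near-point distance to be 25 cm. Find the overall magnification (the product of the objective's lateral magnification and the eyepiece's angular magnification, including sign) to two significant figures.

Convert to cm: f_obj = 8 mm = 0.8 cm; d_o = 8.30 mm = 0.83 cm.
Objective: 1/d_i = 1/f_obj - 1/d_o = 1/0.8 - 1/0.83 = 0.04518 cm^-1, so d_i = 22.133 cm.
m_obj = -d_i/d_o = -22.133/0.83 = -26.667.
Eyepiece angular magnification (image at infinity): M_eye = D/f_e = 25/6 = 4.167.
Overall M = m_obj x M_eye = (-26.667)(4.167) = -111.11.

-110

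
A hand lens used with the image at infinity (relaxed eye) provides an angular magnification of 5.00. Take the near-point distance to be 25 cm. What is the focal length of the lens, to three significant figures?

5.00 cm

For the image at infinity, M = D/f.
f = D/M = 25/5.0 = 5.000 cm.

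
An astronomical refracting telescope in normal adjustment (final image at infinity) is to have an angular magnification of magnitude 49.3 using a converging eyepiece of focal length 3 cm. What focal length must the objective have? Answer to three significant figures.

|M| = f_obj/|f_eye|, so f_obj = |M| x |f_eye| = 49.3 x 3 = 147.900 cm.

148 cm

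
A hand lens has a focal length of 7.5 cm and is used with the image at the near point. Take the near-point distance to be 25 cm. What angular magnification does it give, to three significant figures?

M = 1 + D/f = 1 + 25/7.5 = 4.333.

4.33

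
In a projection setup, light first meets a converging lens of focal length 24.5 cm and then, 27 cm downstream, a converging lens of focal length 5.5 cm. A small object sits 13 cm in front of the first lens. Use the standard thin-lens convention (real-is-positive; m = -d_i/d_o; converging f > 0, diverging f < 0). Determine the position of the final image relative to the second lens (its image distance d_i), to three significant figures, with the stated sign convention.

Lens 1: 1/d_i1 = 1/f_1 - 1/d_o1 = 1/24.5 - 1/13 = -0.03611 cm^-1, so d_i1 = -27.696 cm.
The intermediate image is virtual, 27.696 cm to the left of lens 1, so d_o2 = L - d_i1 = 27 - (-27.696) = 54.696 cm.
Lens 2: 1/d_i2 = 1/f_2 - 1/d_o2 = 1/5.5 - 1/(54.696) = 0.16354 cm^-1, so d_i2 = 6.115 cm.

6.11 cm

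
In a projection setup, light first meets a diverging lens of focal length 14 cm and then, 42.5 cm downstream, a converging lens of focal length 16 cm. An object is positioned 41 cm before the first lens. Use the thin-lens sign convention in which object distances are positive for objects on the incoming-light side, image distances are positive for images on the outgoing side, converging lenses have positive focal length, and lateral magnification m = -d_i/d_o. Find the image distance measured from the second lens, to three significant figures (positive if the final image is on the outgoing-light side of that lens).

First lens: d_i1 = 1/(1/(-14) - 1/41) = -10.436 cm.
The intermediate image is virtual, 10.436 cm to the left of lens 1, so d_o2 = L - d_i1 = 42.5 - (-10.436) = 52.936 cm.
Second lens: d_i2 = 1/(1/16 - 1/(52.936)) = 22.931 cm.

22.9 cm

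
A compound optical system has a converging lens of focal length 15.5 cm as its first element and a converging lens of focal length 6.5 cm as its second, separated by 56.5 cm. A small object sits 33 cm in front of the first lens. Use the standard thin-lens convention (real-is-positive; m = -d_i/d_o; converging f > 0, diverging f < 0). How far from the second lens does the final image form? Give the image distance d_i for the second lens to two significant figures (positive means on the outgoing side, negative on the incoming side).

8.5 cm

Applying the thin-lens equation to the first lens, 1/15.5 = 1/33 + 1/d_i1, which gives d_i1 = 29.229 cm.
The intermediate image is 29.229 cm to the right of lens 1, so d_o2 = L - d_i1 = 56.5 - 29.229 = 27.271 cm.
Applying the thin-lens equation again with f_2 = 6.5 cm and d_o2 = 27.271 cm gives d_i2 = 8.534 cm.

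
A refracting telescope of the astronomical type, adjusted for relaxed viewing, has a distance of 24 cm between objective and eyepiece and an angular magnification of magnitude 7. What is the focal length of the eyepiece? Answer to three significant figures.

In normal adjustment the tube length equals f_obj + f_eye and |M| = f_obj/f_eye.
So f_obj = 7 f_eye and 7 f_eye + f_eye = 24 cm, giving f_eye = 24/8 = 3.000 cm and f_obj = 21.000 cm.

3.00 cm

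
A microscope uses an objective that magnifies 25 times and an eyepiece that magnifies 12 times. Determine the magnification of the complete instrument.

300

The overall magnification of a compound microscope is the product of the objective and eyepiece magnifications:
M = M_obj x M_eye = 25 x 12 = 300.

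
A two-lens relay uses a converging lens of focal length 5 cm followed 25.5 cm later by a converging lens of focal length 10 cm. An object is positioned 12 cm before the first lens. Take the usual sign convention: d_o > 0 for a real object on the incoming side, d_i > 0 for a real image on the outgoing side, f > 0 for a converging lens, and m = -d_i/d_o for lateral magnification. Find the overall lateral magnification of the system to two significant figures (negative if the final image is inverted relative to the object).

1.0

Lens 1: 1/d_i1 = 1/f_1 - 1/d_o1 = 1/5 - 1/12 = 0.11667 cm^-1, so d_i1 = 8.571 cm.
m_1 = -(8.571)/12 = -0.7143.
Object distance for lens 2: d_o2 = 25.5 - 8.571 = 16.929 cm.
Lens 2: 1/d_i2 = 1/f_2 - 1/d_o2 = 1/10 - 1/(16.929) = 0.04093 cm^-1, so d_i2 = 24.433 cm.
m_2 = -(24.433)/(16.929) = -1.4433.
Total m = m_1 x m_2 = (-0.7143)(-1.4433) = 1.0309.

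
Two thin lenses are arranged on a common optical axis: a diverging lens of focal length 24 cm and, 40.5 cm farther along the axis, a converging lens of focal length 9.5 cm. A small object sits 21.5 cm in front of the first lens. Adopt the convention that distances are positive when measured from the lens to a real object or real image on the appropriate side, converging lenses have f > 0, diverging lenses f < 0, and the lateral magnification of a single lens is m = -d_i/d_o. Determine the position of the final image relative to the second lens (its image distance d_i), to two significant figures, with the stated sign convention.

Lens 1: 1/d_i1 = 1/f_1 - 1/d_o1 = 1/(-24) - 1/21.5 = -0.08818 cm^-1, so d_i1 = -11.341 cm.
The intermediate image is virtual, 11.341 cm to the left of lens 1, so d_o2 = L - d_i1 = 40.5 - (-11.341) = 51.841 cm.
Lens 2: 1/d_i2 = 1/f_2 - 1/d_o2 = 1/9.5 - 1/(51.841) = 0.08597 cm^-1, so d_i2 = 11.632 cm.

12 cm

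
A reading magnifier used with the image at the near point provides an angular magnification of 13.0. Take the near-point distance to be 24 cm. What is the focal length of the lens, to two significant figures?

For the image at the near point, M = 1 + D/f.
f = D/(M - 1) = 24/(13.0 - 1) = 2.000 cm.

2.0 cm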